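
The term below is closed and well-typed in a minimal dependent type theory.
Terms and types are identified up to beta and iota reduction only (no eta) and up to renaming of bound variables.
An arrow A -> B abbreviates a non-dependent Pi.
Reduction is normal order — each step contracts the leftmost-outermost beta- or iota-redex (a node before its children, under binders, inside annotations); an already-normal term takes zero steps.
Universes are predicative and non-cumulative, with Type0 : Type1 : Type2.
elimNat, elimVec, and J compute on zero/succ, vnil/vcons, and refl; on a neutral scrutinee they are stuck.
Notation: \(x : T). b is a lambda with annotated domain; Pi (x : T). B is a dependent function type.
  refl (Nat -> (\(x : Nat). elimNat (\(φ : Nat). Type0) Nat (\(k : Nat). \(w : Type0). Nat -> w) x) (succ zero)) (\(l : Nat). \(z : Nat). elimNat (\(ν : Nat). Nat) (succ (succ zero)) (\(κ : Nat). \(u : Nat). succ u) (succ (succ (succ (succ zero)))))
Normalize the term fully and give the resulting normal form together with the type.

resulting normal form:
  refl (Nat -> Nat -> Nat) (\(x : Nat). \(φ : Nat). succ (succ (succ (succ (succ (succ zero))))))
inferred type:
  Eq (Nat -> Nat -> Nat) (\(x : Nat). \(φ : Nat). succ (succ (succ (succ (succ (succ zero)))))) (\(k : Nat). \(w : Nat). succ (succ (succ (succ (succ (succ zero))))))


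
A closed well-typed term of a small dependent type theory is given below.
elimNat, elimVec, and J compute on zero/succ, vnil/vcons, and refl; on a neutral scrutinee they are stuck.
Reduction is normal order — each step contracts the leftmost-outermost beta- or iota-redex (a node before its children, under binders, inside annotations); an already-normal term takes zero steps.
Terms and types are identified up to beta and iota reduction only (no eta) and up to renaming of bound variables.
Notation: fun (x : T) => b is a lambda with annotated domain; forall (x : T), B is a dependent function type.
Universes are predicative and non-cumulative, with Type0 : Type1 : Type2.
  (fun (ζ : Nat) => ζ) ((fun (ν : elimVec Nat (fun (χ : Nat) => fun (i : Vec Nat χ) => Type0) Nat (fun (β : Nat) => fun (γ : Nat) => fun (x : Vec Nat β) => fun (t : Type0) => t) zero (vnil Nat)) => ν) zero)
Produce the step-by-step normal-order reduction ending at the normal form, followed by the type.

reduction (normal order):
  (fun (ζ : Nat) => ζ) ((fun (ν : elimVec Nat (fun (χ : Nat) => fun (i : Vec Nat χ) => Type0) Nat (fun (β : Nat) => fun (γ : Nat) => fun (x : Vec Nat β) => fun (t : Type0) => t) zero (vnil Nat)) => ν) zero)
  ~> (fun (ζ : elimVec Nat (fun (ν : Nat) => fun (χ : Vec Nat ν) => Type0) Nat (fun (i : Nat) => fun (β : Nat) => fun (γ : Vec Nat i) => fun (x : Type0) => x) zero (vnil Nat)) => ζ) zero
  ~> zero
type:
  Nat


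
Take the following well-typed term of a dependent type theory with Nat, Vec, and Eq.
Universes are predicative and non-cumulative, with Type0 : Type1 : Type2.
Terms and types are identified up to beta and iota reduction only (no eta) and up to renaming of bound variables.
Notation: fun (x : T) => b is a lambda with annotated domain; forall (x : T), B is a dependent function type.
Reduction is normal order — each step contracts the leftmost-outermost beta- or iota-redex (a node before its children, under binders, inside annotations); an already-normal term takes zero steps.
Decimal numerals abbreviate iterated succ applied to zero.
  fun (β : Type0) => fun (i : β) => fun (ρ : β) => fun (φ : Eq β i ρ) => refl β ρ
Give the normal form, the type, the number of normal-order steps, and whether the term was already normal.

resulting normal form:
  fun (β : Type0) => fun (i : β) => fun (ρ : β) => fun (φ : Eq β i ρ) => refl β ρ
inferred type:
  forall (β : Type0), forall (i : β), forall (ρ : β), forall (φ : Eq β i ρ), Eq β ρ ρ
normal-order step count: 0
term was already normal: yes


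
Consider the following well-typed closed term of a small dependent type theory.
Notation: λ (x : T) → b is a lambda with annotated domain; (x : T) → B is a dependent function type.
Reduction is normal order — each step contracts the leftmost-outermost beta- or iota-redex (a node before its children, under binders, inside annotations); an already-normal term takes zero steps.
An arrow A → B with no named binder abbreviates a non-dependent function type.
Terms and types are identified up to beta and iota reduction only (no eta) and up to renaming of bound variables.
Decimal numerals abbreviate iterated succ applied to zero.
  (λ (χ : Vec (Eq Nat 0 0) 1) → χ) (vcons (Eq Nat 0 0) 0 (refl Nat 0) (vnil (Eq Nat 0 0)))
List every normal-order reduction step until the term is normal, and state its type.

reduction (normal order):
  (λ (χ : Vec (Eq Nat 0 0) 1) → χ) (vcons (Eq Nat 0 0) 0 (refl Nat 0) (vnil (Eq Nat 0 0)))
  ~> vcons (Eq Nat 0 0) 0 (refl Nat 0) (vnil (Eq Nat 0 0))
type:
  Vec (Eq Nat 0 0) 1


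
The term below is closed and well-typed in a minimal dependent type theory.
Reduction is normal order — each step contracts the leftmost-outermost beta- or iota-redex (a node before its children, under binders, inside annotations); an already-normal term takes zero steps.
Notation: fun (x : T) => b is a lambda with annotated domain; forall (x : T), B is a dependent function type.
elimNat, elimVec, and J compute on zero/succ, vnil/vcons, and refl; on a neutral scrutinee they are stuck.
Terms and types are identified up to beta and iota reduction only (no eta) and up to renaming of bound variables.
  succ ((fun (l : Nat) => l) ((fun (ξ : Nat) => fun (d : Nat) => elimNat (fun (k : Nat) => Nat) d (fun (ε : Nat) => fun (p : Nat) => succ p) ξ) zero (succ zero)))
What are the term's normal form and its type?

normal form:
  succ (succ zero)
type:
  Nat
observation: the first redex contracted is a beta-redex; the normal form is reached in 4 normal-order steps.


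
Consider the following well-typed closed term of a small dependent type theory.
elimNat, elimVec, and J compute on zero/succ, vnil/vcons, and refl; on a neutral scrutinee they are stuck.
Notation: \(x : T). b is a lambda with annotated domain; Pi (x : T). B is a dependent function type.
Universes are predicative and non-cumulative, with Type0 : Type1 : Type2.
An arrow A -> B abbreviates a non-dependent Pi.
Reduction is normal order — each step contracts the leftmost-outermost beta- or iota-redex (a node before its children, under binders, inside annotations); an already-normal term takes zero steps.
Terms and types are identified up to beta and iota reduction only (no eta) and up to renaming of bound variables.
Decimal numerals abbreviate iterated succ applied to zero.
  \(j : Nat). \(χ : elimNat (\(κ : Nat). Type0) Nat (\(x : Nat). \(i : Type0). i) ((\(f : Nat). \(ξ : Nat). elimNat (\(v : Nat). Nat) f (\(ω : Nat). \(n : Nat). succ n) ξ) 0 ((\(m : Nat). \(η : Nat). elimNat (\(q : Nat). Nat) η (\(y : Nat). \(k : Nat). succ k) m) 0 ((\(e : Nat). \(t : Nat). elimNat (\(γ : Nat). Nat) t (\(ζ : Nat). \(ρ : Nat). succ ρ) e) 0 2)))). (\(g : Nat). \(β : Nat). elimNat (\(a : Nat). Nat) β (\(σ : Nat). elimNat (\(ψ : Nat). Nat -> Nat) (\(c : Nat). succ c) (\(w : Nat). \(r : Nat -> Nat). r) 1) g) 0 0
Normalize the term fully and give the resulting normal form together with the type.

resulting normal form:
  \(j : Nat). \(χ : Nat). 0
the term's type:
  Nat -> Nat -> Nat
observation: the term reaches its normal form after 25 normal-order steps.


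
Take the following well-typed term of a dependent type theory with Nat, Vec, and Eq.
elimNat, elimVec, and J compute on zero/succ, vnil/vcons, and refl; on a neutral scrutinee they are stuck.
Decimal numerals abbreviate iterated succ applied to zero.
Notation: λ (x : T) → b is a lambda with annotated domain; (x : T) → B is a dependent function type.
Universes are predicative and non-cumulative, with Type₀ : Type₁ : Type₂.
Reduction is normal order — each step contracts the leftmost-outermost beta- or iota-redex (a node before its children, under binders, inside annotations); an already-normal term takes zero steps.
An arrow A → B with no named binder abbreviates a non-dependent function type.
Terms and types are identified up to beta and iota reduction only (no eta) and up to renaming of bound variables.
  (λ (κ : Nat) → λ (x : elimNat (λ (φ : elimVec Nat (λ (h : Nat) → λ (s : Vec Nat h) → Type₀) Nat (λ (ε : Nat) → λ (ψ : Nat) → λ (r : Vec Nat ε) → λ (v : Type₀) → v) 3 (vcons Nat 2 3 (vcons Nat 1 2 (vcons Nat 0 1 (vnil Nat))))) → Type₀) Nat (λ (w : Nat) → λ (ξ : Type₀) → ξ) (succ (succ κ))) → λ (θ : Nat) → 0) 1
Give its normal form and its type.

reduced normal form:
  λ (κ : Nat) → λ (x : Nat) → 0
type:
  Nat → Nat → Nat


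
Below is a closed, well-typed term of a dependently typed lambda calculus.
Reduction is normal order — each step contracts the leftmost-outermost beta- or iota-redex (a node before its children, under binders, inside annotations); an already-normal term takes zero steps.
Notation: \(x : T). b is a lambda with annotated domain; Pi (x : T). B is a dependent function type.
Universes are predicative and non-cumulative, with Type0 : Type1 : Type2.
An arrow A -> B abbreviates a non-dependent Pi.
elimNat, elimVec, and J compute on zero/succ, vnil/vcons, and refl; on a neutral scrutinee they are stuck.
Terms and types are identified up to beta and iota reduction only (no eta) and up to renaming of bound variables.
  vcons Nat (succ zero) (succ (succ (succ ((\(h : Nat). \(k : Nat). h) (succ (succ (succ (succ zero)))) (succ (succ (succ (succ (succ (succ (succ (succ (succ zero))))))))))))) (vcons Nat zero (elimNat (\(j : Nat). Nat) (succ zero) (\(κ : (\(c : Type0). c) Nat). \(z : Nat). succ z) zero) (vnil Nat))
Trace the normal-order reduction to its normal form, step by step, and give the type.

normal-order reduction:
  vcons Nat (succ zero) (succ (succ (succ ((\(h : Nat). \(k : Nat). h) (succ (succ (succ (succ zero)))) (succ (succ (succ (succ (succ (succ (succ (succ (succ zero))))))))))))) (vcons Nat zero (elimNat (\(j : Nat). Nat) (succ zero) (\(κ : (\(c : Type0). c) Nat). \(z : Nat). succ z) zero) (vnil Nat))
  ~> vcons Nat (succ zero) (succ (succ (succ ((\(h : Nat). succ (succ (succ (succ zero)))) (succ (succ (succ (succ (succ (succ (succ (succ (succ zero))))))))))))) (vcons Nat zero (elimNat (\(k : Nat). Nat) (succ zero) (\(j : (\(κ : Type0). κ) Nat). \(c : Nat). succ c) zero) (vnil Nat))
  ~> vcons Nat (succ zero) (succ (succ (succ (succ (succ (succ (succ zero))))))) (vcons Nat zero (elimNat (\(h : Nat). Nat) (succ zero) (\(k : (\(j : Type0). j) Nat). \(κ : Nat). succ κ) zero) (vnil Nat))
  ~> vcons Nat (succ zero) (succ (succ (succ (succ (succ (succ (succ zero))))))) (vcons Nat zero (succ zero) (vnil Nat))
type:
  Vec Nat (succ (succ zero))


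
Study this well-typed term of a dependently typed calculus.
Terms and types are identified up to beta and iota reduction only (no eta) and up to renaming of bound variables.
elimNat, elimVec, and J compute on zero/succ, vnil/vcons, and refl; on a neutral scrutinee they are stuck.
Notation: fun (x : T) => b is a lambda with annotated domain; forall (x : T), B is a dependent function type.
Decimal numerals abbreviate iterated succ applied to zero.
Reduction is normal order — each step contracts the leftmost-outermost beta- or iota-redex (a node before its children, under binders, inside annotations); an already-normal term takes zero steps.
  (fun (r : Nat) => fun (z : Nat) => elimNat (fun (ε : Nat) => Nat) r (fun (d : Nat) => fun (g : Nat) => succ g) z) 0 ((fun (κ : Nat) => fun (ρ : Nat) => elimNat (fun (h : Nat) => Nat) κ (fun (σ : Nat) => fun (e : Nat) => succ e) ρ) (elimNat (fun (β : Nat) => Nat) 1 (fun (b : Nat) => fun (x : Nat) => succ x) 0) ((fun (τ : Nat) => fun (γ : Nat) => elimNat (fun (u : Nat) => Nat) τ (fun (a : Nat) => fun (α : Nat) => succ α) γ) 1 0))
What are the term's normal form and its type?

reduced normal form:
  2
the term's type:
  Nat
observation: normalization takes exactly 19 steps under the normal-order strategy.


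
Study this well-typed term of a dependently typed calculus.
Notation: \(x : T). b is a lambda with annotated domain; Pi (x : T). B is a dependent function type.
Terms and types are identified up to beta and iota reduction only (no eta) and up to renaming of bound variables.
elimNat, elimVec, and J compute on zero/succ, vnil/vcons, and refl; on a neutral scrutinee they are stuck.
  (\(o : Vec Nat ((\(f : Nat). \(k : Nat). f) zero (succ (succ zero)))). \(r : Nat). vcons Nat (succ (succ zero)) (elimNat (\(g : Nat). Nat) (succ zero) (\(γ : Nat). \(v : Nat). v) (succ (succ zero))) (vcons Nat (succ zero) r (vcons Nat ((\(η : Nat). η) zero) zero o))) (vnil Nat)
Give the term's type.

inferred type:
  Pi (o : Nat). Vec Nat (succ (succ (succ zero)))


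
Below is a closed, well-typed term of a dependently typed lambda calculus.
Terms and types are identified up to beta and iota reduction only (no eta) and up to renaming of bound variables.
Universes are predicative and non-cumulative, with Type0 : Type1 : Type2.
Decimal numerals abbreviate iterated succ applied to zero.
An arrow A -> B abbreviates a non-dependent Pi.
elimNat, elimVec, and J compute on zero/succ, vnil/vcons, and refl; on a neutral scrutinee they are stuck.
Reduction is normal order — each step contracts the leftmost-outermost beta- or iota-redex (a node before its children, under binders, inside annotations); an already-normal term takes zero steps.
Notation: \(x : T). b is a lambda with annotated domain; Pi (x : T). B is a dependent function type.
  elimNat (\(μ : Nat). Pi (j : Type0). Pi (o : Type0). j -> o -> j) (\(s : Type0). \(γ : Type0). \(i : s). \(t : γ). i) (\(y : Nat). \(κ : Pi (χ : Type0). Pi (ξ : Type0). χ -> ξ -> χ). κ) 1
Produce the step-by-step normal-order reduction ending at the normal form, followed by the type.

normal-order reduction sequence:
  elimNat (\(μ : Nat). Pi (j : Type0). Pi (o : Type0). j -> o -> j) (\(s : Type0). \(γ : Type0). \(i : s). \(t : γ). i) (\(y : Nat). \(κ : Pi (χ : Type0). Pi (ξ : Type0). χ -> ξ -> χ). κ) 1
  ~> (\(μ : Nat). \(j : Pi (o : Type0). Pi (s : Type0). o -> s -> o). j) 0 (elimNat (\(γ : Nat). Pi (i : Type0). Pi (t : Type0). i -> t -> i) (\(y : Type0). \(κ : Type0). \(χ : y). \(ξ : κ). χ) (\(ω : Nat). \(u : Pi (ρ : Type0). Pi (β : Type0). ρ -> β -> ρ). u) 0)
  ~> (\(μ : Pi (j : Type0). Pi (o : Type0). j -> o -> j). μ) (elimNat (\(s : Nat). Pi (γ : Type0). Pi (i : Type0). γ -> i -> γ) (\(t : Type0). \(y : Type0). \(κ : t). \(χ : y). κ) (\(ξ : Nat). \(ω : Pi (u : Type0). Pi (ρ : Type0). u -> ρ -> u). ω) 0)
  ~> elimNat (\(μ : Nat). Pi (j : Type0). Pi (o : Type0). j -> o -> j) (\(s : Type0). \(γ : Type0). \(i : s). \(t : γ). i) (\(y : Nat). \(κ : Pi (χ : Type0). Pi (ξ : Type0). χ -> ξ -> χ). κ) 0
  ~> \(μ : Type0). \(j : Type0). \(o : μ). \(s : j). o
inferred type:
  Pi (μ : Type0). Pi (j : Type0). μ -> j -> μ


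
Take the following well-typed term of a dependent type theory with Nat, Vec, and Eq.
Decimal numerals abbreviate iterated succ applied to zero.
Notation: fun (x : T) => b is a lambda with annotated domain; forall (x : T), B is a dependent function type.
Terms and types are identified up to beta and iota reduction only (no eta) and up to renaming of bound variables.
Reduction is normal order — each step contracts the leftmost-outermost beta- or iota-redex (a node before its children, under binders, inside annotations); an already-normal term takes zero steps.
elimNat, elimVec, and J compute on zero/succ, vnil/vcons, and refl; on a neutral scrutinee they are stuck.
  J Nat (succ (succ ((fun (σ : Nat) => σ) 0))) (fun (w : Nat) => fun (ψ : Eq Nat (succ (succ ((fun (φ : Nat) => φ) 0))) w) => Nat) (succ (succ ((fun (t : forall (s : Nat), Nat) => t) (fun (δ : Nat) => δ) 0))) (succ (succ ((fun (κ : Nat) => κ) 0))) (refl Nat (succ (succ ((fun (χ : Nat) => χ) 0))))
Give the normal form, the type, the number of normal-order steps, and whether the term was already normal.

resulting normal form:
  2
type:
  Nat
normal-order step count: 3
started in normal form: no
first redex: a J iota-redex


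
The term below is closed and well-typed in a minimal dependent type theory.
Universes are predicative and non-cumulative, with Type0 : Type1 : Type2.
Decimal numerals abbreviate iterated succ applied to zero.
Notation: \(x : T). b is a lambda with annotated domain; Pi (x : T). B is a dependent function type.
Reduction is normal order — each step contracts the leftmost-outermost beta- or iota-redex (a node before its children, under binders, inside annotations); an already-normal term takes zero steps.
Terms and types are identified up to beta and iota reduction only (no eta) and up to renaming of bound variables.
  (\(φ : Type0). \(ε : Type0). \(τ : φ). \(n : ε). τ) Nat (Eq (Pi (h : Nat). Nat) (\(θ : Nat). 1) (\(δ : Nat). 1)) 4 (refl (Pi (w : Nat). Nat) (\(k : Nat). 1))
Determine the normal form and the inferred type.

resulting normal form:
  4
inferred type:
  Nat
observation: reduction starts at a beta-redex, and 4 normal-order steps reach the normal form.


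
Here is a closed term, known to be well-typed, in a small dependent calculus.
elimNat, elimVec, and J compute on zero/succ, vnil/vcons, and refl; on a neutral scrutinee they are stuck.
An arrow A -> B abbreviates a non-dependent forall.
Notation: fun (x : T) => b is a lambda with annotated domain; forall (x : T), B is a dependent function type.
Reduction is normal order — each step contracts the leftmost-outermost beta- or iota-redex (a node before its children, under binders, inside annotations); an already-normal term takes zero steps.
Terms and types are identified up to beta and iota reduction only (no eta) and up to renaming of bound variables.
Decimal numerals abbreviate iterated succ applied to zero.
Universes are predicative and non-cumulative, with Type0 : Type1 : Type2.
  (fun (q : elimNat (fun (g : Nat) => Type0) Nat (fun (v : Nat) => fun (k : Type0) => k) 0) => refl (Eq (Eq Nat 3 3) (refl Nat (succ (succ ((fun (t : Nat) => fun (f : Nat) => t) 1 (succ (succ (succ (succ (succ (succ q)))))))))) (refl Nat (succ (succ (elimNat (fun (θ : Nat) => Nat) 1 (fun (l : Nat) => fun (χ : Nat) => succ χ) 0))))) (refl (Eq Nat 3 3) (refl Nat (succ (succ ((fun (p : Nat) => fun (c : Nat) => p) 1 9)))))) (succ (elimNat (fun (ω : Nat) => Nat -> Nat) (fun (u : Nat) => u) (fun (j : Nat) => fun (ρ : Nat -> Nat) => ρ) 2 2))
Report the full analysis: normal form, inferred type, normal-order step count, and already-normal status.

resulting normal form:
  refl (Eq (Eq Nat 3 3) (refl Nat 3) (refl Nat 3)) (refl (Eq Nat 3 3) (refl Nat 3))
the term's type:
  Eq (Eq (Eq Nat 3 3) (refl Nat 3) (refl Nat 3)) (refl (Eq Nat 3 3) (refl Nat 3)) (refl (Eq Nat 3 3) (refl Nat 3))
steps to reach normal form (normal order): 6
term was already normal: no
first redex: a beta-redex


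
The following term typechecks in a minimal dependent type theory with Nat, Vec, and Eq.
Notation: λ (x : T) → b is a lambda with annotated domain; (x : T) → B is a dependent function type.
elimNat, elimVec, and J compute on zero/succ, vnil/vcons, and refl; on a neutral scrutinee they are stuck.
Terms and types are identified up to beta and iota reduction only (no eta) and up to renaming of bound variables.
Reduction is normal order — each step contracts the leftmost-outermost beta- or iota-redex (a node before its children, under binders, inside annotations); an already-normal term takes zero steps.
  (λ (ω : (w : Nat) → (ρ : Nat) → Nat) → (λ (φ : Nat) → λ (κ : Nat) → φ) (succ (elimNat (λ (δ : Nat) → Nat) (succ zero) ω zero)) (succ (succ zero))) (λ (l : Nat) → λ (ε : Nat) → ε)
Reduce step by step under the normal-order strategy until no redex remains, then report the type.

reduction (normal order):
  (λ (ω : (w : Nat) → (ρ : Nat) → Nat) → (λ (φ : Nat) → λ (κ : Nat) → φ) (succ (elimNat (λ (δ : Nat) → Nat) (succ zero) ω zero)) (succ (succ zero))) (λ (l : Nat) → λ (ε : Nat) → ε)
  ~> (λ (ω : Nat) → λ (w : Nat) → ω) (succ (elimNat (λ (ρ : Nat) → Nat) (succ zero) (λ (φ : Nat) → λ (κ : Nat) → κ) zero)) (succ (succ zero))
  ~> (λ (ω : Nat) → succ (elimNat (λ (w : Nat) → Nat) (succ zero) (λ (ρ : Nat) → λ (φ : Nat) → φ) zero)) (succ (succ zero))
  ~> succ (elimNat (λ (ω : Nat) → Nat) (succ zero) (λ (w : Nat) → λ (ρ : Nat) → ρ) zero)
  ~> succ (succ zero)
the term's type:
  Nat


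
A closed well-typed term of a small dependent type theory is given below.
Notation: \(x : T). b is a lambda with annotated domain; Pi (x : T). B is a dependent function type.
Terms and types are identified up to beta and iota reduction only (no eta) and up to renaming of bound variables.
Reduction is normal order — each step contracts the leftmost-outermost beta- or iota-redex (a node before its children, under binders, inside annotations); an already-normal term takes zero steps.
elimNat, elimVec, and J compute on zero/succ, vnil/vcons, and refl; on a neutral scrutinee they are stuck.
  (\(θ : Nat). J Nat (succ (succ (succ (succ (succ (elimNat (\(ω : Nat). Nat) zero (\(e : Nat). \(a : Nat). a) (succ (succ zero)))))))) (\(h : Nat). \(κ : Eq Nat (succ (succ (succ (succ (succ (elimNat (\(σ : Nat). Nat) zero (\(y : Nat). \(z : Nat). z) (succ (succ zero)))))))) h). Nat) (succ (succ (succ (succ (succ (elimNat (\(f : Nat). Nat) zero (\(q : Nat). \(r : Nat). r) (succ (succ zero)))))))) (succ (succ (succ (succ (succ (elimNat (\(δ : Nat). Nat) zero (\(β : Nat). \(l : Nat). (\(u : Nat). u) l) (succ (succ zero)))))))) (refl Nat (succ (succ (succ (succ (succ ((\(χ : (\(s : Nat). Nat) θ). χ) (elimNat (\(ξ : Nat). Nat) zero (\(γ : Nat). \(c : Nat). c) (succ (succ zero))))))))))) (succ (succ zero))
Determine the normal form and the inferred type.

reduced normal form:
  succ (succ (succ (succ (succ zero))))
type:
  Nat


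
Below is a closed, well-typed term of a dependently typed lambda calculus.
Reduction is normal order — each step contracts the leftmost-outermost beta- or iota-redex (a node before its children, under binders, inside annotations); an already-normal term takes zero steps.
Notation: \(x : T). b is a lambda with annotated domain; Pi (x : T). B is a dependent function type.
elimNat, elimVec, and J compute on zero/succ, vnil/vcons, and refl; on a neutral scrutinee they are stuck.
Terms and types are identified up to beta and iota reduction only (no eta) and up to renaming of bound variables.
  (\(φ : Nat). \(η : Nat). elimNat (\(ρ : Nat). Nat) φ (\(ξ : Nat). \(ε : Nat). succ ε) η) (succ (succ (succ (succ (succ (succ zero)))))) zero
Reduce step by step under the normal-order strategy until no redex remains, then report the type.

normal-order reduction sequence:
  (\(φ : Nat). \(η : Nat). elimNat (\(ρ : Nat). Nat) φ (\(ξ : Nat). \(ε : Nat). succ ε) η) (succ (succ (succ (succ (succ (succ zero)))))) zero
  ~> (\(φ : Nat). elimNat (\(η : Nat). Nat) (succ (succ (succ (succ (succ (succ zero)))))) (\(ρ : Nat). \(ξ : Nat). succ ξ) φ) zero
  ~> elimNat (\(φ : Nat). Nat) (succ (succ (succ (succ (succ (succ zero)))))) (\(η : Nat). \(ρ : Nat). succ ρ) zero
  ~> succ (succ (succ (succ (succ (succ zero)))))
type:
  Nat


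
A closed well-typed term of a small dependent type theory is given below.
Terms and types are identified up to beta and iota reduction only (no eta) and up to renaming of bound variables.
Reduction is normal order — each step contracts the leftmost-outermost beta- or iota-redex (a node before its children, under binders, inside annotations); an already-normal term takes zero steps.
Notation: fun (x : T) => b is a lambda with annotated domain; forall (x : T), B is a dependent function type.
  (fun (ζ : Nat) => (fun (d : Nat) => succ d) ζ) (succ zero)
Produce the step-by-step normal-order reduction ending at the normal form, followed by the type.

normal-order reduction:
  (fun (ζ : Nat) => (fun (d : Nat) => succ d) ζ) (succ zero)
  ~> (fun (ζ : Nat) => succ ζ) (succ zero)
  ~> succ (succ zero)
inferred type:
  Nat


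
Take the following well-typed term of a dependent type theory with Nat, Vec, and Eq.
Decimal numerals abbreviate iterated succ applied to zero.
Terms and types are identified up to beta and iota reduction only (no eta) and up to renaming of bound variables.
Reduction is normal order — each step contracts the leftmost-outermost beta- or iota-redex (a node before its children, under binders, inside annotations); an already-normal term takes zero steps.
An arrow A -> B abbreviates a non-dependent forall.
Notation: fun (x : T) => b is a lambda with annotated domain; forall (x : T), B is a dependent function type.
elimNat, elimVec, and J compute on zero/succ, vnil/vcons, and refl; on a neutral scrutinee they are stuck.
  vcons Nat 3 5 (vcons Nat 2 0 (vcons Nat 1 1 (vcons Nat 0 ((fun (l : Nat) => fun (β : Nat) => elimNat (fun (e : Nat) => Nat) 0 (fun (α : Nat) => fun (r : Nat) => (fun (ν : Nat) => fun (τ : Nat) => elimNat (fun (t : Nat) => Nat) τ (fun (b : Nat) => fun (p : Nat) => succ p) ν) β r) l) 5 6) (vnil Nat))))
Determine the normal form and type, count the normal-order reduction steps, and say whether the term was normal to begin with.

reduced normal form:
  vcons Nat 3 5 (vcons Nat 2 0 (vcons Nat 1 1 (vcons Nat 0 30 (vnil Nat))))
the term's type:
  Vec Nat 4
steps to reach normal form (normal order): 123
started in normal form: no
first redex: a beta-redex


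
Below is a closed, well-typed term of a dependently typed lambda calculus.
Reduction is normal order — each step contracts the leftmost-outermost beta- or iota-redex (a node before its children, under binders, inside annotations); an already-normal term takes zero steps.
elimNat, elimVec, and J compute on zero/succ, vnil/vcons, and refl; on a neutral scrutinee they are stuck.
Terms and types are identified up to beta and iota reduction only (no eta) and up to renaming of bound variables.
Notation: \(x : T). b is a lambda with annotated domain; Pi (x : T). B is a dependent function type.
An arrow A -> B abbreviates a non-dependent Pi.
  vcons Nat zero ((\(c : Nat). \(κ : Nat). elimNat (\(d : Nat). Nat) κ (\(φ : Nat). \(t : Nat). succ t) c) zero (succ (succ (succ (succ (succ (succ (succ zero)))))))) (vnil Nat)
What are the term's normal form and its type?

reduced normal form:
  vcons Nat zero (succ (succ (succ (succ (succ (succ (succ zero))))))) (vnil Nat)
type:
  Vec Nat (succ zero)


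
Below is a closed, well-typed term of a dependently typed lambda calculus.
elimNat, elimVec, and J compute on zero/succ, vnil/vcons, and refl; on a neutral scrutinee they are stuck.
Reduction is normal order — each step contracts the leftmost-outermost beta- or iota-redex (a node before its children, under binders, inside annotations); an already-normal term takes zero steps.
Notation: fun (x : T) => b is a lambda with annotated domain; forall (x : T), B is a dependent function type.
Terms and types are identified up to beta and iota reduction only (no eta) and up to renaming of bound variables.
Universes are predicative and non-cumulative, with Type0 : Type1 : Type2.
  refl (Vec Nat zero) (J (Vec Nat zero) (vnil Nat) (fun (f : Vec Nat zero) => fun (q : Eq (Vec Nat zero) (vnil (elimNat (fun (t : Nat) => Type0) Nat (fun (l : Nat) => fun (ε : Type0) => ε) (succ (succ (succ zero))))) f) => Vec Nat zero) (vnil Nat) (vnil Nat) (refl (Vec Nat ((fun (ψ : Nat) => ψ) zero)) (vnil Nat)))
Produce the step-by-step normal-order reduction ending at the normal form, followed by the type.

normal-order reduction sequence:
  refl (Vec Nat zero) (J (Vec Nat zero) (vnil Nat) (fun (f : Vec Nat zero) => fun (q : Eq (Vec Nat zero) (vnil (elimNat (fun (t : Nat) => Type0) Nat (fun (l : Nat) => fun (ε : Type0) => ε) (succ (succ (succ zero))))) f) => Vec Nat zero) (vnil Nat) (vnil Nat) (refl (Vec Nat ((fun (ψ : Nat) => ψ) zero)) (vnil Nat)))
  ~> refl (Vec Nat zero) (vnil Nat)
type:
  Eq (Vec Nat zero) (vnil Nat) (vnil Nat)


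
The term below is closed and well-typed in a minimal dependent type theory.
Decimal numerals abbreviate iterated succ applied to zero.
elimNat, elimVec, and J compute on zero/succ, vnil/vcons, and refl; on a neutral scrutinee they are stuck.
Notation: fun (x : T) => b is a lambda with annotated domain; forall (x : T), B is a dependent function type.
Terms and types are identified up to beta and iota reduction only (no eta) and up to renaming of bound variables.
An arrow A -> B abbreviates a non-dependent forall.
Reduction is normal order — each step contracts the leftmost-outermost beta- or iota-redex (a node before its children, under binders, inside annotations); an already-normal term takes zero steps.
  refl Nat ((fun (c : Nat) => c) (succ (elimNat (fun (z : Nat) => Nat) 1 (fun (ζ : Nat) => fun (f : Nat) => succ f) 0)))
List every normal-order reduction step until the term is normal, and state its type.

reduction (normal order):
  refl Nat ((fun (c : Nat) => c) (succ (elimNat (fun (z : Nat) => Nat) 1 (fun (ζ : Nat) => fun (f : Nat) => succ f) 0)))
  ~> refl Nat (succ (elimNat (fun (c : Nat) => Nat) 1 (fun (z : Nat) => fun (ζ : Nat) => succ ζ) 0))
  ~> refl Nat 2
the term's type:
  Eq Nat 2 2


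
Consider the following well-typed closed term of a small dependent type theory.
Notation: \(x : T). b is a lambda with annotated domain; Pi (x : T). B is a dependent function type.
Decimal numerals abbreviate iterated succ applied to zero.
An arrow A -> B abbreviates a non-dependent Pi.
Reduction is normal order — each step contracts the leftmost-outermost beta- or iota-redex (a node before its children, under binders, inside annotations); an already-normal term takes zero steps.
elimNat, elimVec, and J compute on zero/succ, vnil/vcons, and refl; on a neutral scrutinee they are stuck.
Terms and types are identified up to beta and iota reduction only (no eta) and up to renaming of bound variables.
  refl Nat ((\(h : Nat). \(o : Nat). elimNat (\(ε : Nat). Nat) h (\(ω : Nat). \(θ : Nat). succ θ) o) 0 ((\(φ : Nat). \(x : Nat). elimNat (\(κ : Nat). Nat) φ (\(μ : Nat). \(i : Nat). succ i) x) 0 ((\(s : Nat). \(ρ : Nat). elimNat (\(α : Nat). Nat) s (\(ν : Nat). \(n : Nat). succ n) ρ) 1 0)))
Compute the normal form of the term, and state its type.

reduced normal form:
  refl Nat 1
type:
  Eq Nat 1 1
observation: the first redex contracted is a beta-redex; the normal form is reached in 15 normal-order steps.


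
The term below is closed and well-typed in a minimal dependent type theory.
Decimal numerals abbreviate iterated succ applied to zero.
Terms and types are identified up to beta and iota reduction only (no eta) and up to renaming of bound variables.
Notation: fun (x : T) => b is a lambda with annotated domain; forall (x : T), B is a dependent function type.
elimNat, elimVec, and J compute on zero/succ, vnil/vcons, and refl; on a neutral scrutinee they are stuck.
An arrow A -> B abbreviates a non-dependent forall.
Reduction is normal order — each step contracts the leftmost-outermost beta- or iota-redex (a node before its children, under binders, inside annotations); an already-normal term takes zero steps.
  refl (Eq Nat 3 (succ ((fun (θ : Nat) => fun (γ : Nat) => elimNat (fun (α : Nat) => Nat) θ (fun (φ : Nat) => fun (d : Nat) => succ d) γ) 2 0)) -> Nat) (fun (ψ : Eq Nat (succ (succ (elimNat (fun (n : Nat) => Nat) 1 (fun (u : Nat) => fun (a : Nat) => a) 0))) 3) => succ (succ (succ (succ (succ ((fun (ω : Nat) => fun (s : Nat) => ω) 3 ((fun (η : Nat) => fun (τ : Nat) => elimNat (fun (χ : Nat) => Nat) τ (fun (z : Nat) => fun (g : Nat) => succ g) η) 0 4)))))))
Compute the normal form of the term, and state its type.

resulting normal form:
  refl (Eq Nat 3 3 -> Nat) (fun (θ : Eq Nat 3 3) => 8)
inferred type:
  Eq (Eq Nat 3 3 -> Nat) (fun (θ : Eq Nat 3 3) => 8) (fun (γ : Eq Nat 3 3) => 8)
observation: 6 normal-order steps normalize the term, beginning with a beta-redex.


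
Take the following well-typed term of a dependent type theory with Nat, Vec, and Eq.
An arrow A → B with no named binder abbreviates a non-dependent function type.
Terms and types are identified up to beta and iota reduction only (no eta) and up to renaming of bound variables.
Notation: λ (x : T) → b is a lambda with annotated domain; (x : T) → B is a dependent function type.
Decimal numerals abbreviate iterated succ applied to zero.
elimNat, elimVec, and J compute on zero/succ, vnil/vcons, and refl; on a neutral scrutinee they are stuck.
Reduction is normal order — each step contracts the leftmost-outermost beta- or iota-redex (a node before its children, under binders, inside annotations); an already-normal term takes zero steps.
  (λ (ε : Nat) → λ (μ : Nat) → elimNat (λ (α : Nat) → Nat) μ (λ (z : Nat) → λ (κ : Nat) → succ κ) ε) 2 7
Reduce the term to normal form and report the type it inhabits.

normal form:
  9
type:
  Nat


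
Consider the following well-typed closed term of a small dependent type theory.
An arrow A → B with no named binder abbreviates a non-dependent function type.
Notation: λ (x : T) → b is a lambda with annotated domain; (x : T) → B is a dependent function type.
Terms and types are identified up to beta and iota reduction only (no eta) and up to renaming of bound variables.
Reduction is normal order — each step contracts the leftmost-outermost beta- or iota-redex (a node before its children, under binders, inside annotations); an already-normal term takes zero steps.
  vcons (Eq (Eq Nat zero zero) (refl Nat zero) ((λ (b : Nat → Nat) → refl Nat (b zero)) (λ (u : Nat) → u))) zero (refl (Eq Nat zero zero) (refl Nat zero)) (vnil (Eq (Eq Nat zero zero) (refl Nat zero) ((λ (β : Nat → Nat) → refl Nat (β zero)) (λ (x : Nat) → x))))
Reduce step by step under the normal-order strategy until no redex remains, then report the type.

normal-order reduction:
  vcons (Eq (Eq Nat zero zero) (refl Nat zero) ((λ (b : Nat → Nat) → refl Nat (b zero)) (λ (u : Nat) → u))) zero (refl (Eq Nat zero zero) (refl Nat zero)) (vnil (Eq (Eq Nat zero zero) (refl Nat zero) ((λ (β : Nat → Nat) → refl Nat (β zero)) (λ (x : Nat) → x))))
  ~> vcons (Eq (Eq Nat zero zero) (refl Nat zero) (refl Nat ((λ (b : Nat) → b) zero))) zero (refl (Eq Nat zero zero) (refl Nat zero)) (vnil (Eq (Eq Nat zero zero) (refl Nat zero) ((λ (u : Nat → Nat) → refl Nat (u zero)) (λ (β : Nat) → β))))
  ~> vcons (Eq (Eq Nat zero zero) (refl Nat zero) (refl Nat zero)) zero (refl (Eq Nat zero zero) (refl Nat zero)) (vnil (Eq (Eq Nat zero zero) (refl Nat zero) ((λ (b : Nat → Nat) → refl Nat (b zero)) (λ (u : Nat) → u))))
  ~> vcons (Eq (Eq Nat zero zero) (refl Nat zero) (refl Nat zero)) zero (refl (Eq Nat zero zero) (refl Nat zero)) (vnil (Eq (Eq Nat zero zero) (refl Nat zero) (refl Nat ((λ (b : Nat) → b) zero))))
  ~> vcons (Eq (Eq Nat zero zero) (refl Nat zero) (refl Nat zero)) zero (refl (Eq Nat zero zero) (refl Nat zero)) (vnil (Eq (Eq Nat zero zero) (refl Nat zero) (refl Nat zero)))
the term's type:
  Vec (Eq (Eq Nat zero zero) (refl Nat zero) (refl Nat zero)) (succ zero)


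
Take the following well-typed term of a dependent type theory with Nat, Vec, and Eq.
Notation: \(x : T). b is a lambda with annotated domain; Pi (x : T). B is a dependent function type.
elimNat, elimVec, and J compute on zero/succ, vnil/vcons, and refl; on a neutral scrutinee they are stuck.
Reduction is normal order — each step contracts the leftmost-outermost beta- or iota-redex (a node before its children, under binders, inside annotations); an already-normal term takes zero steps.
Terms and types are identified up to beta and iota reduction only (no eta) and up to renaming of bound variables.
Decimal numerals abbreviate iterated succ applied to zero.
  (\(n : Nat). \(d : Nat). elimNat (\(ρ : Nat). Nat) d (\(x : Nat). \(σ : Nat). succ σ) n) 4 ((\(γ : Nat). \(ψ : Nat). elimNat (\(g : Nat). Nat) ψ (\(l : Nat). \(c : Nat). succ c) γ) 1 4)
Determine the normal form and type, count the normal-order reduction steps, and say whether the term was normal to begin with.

reduced normal form:
  9
inferred type:
  Nat
reduction steps (normal order): 21
already normal: no
first contracted redex: a beta-redex


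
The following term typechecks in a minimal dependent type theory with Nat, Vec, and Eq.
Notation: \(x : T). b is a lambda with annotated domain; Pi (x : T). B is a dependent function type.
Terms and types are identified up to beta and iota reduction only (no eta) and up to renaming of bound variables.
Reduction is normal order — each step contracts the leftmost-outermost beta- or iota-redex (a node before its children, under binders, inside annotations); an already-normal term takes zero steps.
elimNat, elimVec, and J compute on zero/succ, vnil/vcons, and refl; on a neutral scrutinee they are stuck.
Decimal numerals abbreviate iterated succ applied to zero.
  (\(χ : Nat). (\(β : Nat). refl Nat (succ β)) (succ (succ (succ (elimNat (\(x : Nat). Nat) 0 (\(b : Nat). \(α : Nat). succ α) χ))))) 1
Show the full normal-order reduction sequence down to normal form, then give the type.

normal-order reduction sequence:
  (\(χ : Nat). (\(β : Nat). refl Nat (succ β)) (succ (succ (succ (elimNat (\(x : Nat). Nat) 0 (\(b : Nat). \(α : Nat). succ α) χ))))) 1
  ~> (\(χ : Nat). refl Nat (succ χ)) (succ (succ (succ (elimNat (\(β : Nat). Nat) 0 (\(x : Nat). \(b : Nat). succ b) 1))))
  ~> refl Nat (succ (succ (succ (succ (elimNat (\(χ : Nat). Nat) 0 (\(β : Nat). \(x : Nat). succ x) 1)))))
  ~> refl Nat (succ (succ (succ (succ ((\(χ : Nat). \(β : Nat). succ β) 0 (elimNat (\(x : Nat). Nat) 0 (\(b : Nat). \(α : Nat). succ α) 0))))))
  ~> refl Nat (succ (succ (succ (succ ((\(χ : Nat). succ χ) (elimNat (\(β : Nat). Nat) 0 (\(x : Nat). \(b : Nat). succ b) 0))))))
  ~> refl Nat (succ (succ (succ (succ (succ (elimNat (\(χ : Nat). Nat) 0 (\(β : Nat). \(x : Nat). succ x) 0))))))
  ~> refl Nat 5
inferred type:
  Eq Nat 5 5


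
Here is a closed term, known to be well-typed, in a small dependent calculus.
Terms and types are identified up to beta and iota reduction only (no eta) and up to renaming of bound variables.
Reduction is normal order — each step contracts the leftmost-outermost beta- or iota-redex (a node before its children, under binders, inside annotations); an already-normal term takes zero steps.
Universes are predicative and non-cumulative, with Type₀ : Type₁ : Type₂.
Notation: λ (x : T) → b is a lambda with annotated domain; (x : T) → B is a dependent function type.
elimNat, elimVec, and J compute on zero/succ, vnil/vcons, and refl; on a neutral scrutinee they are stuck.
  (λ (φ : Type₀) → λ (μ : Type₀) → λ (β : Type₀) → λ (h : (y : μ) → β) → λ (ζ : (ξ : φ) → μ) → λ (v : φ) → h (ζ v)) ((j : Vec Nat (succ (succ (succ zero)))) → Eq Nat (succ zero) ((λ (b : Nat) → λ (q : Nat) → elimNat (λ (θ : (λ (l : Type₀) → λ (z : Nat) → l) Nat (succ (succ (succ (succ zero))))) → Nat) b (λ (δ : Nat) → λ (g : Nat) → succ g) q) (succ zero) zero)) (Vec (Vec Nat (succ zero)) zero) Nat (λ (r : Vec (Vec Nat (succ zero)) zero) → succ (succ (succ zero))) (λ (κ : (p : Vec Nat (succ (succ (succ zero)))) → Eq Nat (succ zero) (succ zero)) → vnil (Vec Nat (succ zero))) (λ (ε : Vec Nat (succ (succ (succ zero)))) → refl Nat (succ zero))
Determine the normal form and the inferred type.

resulting normal form:
  succ (succ (succ zero))
type:
  Nat


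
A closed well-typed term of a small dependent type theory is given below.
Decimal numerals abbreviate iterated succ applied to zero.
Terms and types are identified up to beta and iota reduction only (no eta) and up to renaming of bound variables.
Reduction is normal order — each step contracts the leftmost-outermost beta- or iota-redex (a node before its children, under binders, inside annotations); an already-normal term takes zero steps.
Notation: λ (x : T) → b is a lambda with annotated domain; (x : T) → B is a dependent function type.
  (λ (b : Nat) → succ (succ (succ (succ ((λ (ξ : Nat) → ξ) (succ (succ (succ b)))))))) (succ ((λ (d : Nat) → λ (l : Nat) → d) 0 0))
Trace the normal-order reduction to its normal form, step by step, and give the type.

normal-order reduction:
  (λ (b : Nat) → succ (succ (succ (succ ((λ (ξ : Nat) → ξ) (succ (succ (succ b)))))))) (succ ((λ (d : Nat) → λ (l : Nat) → d) 0 0))
  ~> succ (succ (succ (succ ((λ (b : Nat) → b) (succ (succ (succ (succ ((λ (ξ : Nat) → λ (d : Nat) → ξ) 0 0)))))))))
  ~> succ (succ (succ (succ (succ (succ (succ (succ ((λ (b : Nat) → λ (ξ : Nat) → b) 0 0))))))))
  ~> succ (succ (succ (succ (succ (succ (succ (succ ((λ (b : Nat) → 0) 0))))))))
  ~> 8
the term's type:
  Nat
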